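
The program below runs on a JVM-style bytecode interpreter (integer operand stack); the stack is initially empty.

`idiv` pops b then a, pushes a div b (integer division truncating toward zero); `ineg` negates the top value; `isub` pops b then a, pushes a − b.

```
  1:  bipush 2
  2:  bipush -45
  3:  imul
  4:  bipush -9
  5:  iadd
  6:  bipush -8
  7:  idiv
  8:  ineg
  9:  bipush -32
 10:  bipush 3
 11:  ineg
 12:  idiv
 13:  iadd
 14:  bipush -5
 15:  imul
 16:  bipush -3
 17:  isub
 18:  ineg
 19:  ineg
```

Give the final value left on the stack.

13

bipush 2   → 2
bipush -45 → 2 -45
imul       → -90
bipush -9  → -90 -9
iadd       → -99
bipush -8  → -99 -8
idiv       → 12
ineg       → -12
bipush -32 → -12 -32
bipush 3   → -12 -32 3
ineg       → -12 -32 -3
idiv       → -12 10
iadd       → -2
bipush -5  → -2 -5
imul       → 10
bipush -3  → 10 -3
isub       → 13
ineg       → -13
ineg       → 13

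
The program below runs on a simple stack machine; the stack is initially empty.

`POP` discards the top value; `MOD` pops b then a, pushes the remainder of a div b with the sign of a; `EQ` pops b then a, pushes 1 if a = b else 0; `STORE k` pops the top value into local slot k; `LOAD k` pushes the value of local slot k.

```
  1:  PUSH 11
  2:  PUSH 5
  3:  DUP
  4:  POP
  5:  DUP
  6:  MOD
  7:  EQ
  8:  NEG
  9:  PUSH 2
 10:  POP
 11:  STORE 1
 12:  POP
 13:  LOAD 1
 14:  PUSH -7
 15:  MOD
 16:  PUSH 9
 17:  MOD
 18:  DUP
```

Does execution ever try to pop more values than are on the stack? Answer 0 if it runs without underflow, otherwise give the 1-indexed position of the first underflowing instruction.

12

PUSH 11 -> 11
PUSH 5  -> 11 5
DUP     -> 11 5 5
POP     -> 11 5
DUP     -> 11 5 5
MOD     -> 11 0
EQ      -> 0
NEG     -> 0
PUSH 2  -> 0 2
POP     -> 0
STORE 1 -> (empty)
POP  — needs 1 operand, stack has 0 → underflow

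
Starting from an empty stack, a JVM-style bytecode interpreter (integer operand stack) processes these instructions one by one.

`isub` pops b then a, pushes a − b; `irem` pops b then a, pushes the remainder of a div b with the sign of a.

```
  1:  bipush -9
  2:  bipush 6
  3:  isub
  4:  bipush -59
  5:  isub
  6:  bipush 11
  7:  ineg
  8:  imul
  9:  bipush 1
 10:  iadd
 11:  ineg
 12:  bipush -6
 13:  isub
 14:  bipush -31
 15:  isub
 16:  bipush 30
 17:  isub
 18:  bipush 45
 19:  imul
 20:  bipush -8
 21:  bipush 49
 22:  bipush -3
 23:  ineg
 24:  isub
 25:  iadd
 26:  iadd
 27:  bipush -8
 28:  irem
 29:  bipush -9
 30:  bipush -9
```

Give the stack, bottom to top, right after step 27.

bipush -9  -> -9
bipush 6   -> -9 6
isub       -> -15
bipush -59 -> -15 -59
isub       -> 44
bipush 11  -> 44 11
ineg       -> 44 -11
imul       -> -484
bipush 1   -> -484 1
iadd       -> -483
ineg       -> 483
bipush -6  -> 483 -6
isub       -> 489
bipush -31 -> 489 -31
isub       -> 520
bipush 30  -> 520 30
isub       -> 490
bipush 45  -> 490 45
imul       -> 22050
bipush -8  -> 22050 -8
bipush 49  -> 22050 -8 49
bipush -3  -> 22050 -8 49 -3
ineg       -> 22050 -8 49 3
isub       -> 22050 -8 46
iadd       -> 22050 38
iadd       -> 22088
bipush -8  -> 22088 -8

[22088, -8]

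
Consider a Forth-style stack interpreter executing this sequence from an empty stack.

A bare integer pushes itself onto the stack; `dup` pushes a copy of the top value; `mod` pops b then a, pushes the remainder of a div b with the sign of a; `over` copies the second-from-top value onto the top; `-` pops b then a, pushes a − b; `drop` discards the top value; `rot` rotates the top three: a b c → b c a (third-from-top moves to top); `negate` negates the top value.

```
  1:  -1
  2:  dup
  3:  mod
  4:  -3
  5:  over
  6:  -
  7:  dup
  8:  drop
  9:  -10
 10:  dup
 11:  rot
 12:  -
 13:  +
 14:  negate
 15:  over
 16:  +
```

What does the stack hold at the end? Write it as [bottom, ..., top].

-1     -> -1
dup    -> -1 -1
mod    -> 0
-3     -> 0 -3
over   -> 0 -3 0
-      -> 0 -3
dup    -> 0 -3 -3
drop   -> 0 -3
-10    -> 0 -3 -10
dup    -> 0 -3 -10 -10
rot    -> 0 -10 -10 -3
-      -> 0 -10 -7
+      -> 0 -17
negate -> 0 17
over   -> 0 17 0
+      -> 0 17

[0, 17]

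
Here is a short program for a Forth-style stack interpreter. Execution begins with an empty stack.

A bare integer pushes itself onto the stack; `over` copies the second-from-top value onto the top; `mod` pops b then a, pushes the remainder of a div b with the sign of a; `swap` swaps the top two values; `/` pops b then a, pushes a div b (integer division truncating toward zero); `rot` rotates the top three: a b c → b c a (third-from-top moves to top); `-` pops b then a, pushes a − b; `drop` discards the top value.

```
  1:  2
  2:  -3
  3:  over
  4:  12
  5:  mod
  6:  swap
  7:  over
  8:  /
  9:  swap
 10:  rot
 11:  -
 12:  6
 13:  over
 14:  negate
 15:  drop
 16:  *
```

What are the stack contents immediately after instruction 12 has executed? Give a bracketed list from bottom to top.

[-1, 0, 6]

2     2
-3    2 -3
over  2 -3 2
12    2 -3 2 12
mod   2 -3 2
swap  2 2 -3
over  2 2 -3 2
/     2 2 -1
swap  2 -1 2
rot   -1 2 2
-     -1 0
6     -1 0 6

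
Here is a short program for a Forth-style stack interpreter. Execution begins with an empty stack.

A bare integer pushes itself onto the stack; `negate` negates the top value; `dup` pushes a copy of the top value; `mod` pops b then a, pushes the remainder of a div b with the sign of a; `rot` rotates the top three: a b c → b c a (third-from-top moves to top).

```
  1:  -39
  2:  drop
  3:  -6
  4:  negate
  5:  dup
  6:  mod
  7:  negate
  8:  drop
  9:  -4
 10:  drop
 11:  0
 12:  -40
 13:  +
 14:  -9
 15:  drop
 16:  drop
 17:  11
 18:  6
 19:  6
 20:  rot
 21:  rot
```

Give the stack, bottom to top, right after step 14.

-39    → -39
drop   → (empty)
-6     → -6
negate → 6
dup    → 6 6
mod    → 0
negate → 0
drop   → (empty)
-4     → -4
drop   → (empty)
0      → 0
-40    → 0 -40
+      → -40
-9     → -40 -9

[-40, -9]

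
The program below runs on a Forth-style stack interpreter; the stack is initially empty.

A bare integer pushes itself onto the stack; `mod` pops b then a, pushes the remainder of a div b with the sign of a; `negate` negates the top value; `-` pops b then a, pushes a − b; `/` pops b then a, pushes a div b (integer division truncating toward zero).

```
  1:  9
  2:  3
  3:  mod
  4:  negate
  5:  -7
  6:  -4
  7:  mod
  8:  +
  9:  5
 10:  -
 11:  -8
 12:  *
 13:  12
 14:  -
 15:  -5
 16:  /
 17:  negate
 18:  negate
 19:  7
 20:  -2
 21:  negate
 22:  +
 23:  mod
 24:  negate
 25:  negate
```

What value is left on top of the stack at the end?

-1

9       [9]
3       [9, 3]
mod     [0]
negate  [0]
-7      [0, -7]
-4      [0, -7, -4]
mod     [0, -3]
+       [-3]
5       [-3, 5]
-       [-8]
-8      [-8, -8]
*       [64]
12      [64, 12]
-       [52]
-5      [52, -5]
/       [-10]
negate  [10]
negate  [-10]
7       [-10, 7]
-2      [-10, 7, -2]
negate  [-10, 7, 2]
+       [-10, 9]
mod     [-1]
negate  [1]
negate  [-1]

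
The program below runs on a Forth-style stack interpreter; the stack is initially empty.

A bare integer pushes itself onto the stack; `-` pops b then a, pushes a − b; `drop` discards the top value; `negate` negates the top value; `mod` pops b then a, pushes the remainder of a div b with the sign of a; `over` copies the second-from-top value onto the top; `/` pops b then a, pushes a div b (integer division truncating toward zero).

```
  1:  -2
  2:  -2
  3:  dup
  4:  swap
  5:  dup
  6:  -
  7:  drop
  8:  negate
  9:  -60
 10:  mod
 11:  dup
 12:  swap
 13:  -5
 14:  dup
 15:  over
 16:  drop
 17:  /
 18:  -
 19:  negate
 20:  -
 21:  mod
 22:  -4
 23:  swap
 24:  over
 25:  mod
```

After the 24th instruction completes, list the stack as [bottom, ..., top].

-2     : [-2]
-2     : [-2, -2]
dup    : [-2, -2, -2]
swap   : [-2, -2, -2]
dup    : [-2, -2, -2, -2]
-      : [-2, -2, 0]
drop   : [-2, -2]
negate : [-2, 2]
-60    : [-2, 2, -60]
mod    : [-2, 2]
dup    : [-2, 2, 2]
swap   : [-2, 2, 2]
-5     : [-2, 2, 2, -5]
dup    : [-2, 2, 2, -5, -5]
over   : [-2, 2, 2, -5, -5, -5]
drop   : [-2, 2, 2, -5, -5]
/      : [-2, 2, 2, 1]
-      : [-2, 2, 1]
negate : [-2, 2, -1]
-      : [-2, 3]
mod    : [-2]
-4     : [-2, -4]
swap   : [-4, -2]
over   : [-4, -2, -4]

[-4, -2, -4]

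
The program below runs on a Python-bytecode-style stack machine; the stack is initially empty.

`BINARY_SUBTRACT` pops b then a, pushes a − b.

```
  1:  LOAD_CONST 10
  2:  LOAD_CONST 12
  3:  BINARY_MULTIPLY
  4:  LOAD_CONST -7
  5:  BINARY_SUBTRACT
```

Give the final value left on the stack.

127

LOAD_CONST 10   : 10
LOAD_CONST 12   : 10 12
BINARY_MULTIPLY : 120
LOAD_CONST -7   : 120 -7
BINARY_SUBTRACT : 127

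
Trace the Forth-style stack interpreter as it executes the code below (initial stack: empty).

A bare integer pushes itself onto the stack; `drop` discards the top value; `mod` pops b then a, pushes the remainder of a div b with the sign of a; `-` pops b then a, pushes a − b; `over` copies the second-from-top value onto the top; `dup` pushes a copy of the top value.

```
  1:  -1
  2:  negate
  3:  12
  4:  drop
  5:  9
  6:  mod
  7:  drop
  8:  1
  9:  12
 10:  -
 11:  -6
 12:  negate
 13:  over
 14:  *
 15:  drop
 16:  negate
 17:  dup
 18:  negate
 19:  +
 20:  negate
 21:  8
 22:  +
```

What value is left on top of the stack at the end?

-1     -> -1
negate -> 1
12     -> 1 12
drop   -> 1
9      -> 1 9
mod    -> 1
drop   -> (empty)
1      -> 1
12     -> 1 12
-      -> -11
-6     -> -11 -6
negate -> -11 6
over   -> -11 6 -11
*      -> -11 -66
drop   -> -11
negate -> 11
dup    -> 11 11
negate -> 11 -11
+      -> 0
negate -> 0
8      -> 0 8
+      -> 8

8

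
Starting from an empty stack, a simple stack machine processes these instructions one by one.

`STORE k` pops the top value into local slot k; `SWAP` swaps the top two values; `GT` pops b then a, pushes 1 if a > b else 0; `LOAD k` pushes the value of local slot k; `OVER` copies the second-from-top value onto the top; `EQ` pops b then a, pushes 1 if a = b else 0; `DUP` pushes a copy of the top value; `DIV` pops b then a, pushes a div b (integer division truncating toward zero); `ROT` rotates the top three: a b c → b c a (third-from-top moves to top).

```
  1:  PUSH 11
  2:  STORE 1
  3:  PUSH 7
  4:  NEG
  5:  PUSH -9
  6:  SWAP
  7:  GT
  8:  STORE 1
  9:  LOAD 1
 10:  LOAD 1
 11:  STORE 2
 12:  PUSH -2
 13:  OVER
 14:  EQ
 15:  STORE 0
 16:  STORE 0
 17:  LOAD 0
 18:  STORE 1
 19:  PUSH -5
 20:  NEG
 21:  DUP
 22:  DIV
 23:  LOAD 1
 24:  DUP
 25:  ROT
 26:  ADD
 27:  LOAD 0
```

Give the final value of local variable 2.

0

PUSH 11  11
STORE 1  (empty)
PUSH 7   7
NEG      -7
PUSH -9  -7 -9
SWAP     -9 -7
GT       0
STORE 1  (empty)
LOAD 1   0
LOAD 1   0 0
STORE 2  0
PUSH -2  0 -2
OVER     0 -2 0
EQ       0 0
STORE 0  0
STORE 0  (empty)
LOAD 0   0
STORE 1  (empty)
PUSH -5  -5
NEG      5
DUP      5 5
DIV      1
LOAD 1   1 0
DUP      1 0 0
ROT      0 0 1
ADD      0 1
LOAD 0   0 1 0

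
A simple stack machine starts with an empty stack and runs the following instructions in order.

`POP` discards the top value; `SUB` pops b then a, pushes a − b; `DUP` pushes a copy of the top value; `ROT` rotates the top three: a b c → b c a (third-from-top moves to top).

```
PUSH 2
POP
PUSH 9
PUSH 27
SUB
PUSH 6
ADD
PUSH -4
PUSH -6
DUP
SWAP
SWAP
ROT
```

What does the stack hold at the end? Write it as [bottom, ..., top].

[-12, -6, -6, -4]

PUSH 2  → [2]
POP     → []
PUSH 9  → [9]
PUSH 27 → [9, 27]
SUB     → [-18]
PUSH 6  → [-18, 6]
ADD     → [-12]
PUSH -4 → [-12, -4]
PUSH -6 → [-12, -4, -6]
DUP     → [-12, -4, -6, -6]
SWAP    → [-12, -4, -6, -6]
SWAP    → [-12, -4, -6, -6]
ROT     → [-12, -6, -6, -4]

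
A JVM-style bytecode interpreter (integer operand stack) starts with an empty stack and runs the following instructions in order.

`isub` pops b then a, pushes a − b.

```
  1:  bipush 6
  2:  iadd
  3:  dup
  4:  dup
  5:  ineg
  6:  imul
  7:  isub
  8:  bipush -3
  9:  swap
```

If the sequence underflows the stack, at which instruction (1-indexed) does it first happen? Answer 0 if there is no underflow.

2

bipush 6 : 6
iadd  — needs 2 operands, stack has 1 → underflow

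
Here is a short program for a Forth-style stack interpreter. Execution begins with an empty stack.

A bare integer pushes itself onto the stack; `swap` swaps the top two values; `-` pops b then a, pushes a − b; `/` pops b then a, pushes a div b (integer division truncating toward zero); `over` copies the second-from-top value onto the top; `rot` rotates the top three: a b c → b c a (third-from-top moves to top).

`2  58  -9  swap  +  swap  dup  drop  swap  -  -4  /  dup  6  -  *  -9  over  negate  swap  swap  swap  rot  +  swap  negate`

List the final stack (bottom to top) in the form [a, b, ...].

2      → [2]
58     → [2, 58]
-9     → [2, 58, -9]
swap   → [2, -9, 58]
+      → [2, 49]
swap   → [49, 2]
dup    → [49, 2, 2]
drop   → [49, 2]
swap   → [2, 49]
-      → [-47]
-4     → [-47, -4]
/      → [11]
dup    → [11, 11]
6      → [11, 11, 6]
-      → [11, 5]
*      → [55]
-9     → [55, -9]
over   → [55, -9, 55]
negate → [55, -9, -55]
swap   → [55, -55, -9]
swap   → [55, -9, -55]
swap   → [55, -55, -9]
rot    → [-55, -9, 55]
+      → [-55, 46]
swap   → [46, -55]
negate → [46, 55]

[46, 55]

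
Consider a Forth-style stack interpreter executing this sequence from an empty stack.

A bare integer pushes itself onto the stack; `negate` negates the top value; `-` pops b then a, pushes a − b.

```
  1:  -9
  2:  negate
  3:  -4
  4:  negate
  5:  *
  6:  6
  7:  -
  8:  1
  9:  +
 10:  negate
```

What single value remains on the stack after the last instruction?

-9     → [-9]
negate → [9]
-4     → [9, -4]
negate → [9, 4]
*      → [36]
6      → [36, 6]
-      → [30]
1      → [30, 1]
+      → [31]
negate → [-31]

-31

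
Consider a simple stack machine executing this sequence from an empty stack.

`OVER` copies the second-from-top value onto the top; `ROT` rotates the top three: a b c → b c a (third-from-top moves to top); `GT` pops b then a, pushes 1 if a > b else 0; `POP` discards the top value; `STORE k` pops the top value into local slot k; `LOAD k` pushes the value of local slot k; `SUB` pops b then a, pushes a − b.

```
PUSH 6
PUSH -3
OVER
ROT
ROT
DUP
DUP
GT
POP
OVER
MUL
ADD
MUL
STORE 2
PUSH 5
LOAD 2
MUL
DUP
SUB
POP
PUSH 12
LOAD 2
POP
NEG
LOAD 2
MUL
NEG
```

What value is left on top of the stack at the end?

-864

PUSH 6  -> 6
PUSH -3 -> 6 -3
OVER    -> 6 -3 6
ROT     -> -3 6 6
ROT     -> 6 6 -3
DUP     -> 6 6 -3 -3
DUP     -> 6 6 -3 -3 -3
GT      -> 6 6 -3 0
POP     -> 6 6 -3
OVER    -> 6 6 -3 6
MUL     -> 6 6 -18
ADD     -> 6 -12
MUL     -> -72
STORE 2 -> (empty)
PUSH 5  -> 5
LOAD 2  -> 5 -72
MUL     -> -360
DUP     -> -360 -360
SUB     -> 0
POP     -> (empty)
PUSH 12 -> 12
LOAD 2  -> 12 -72
POP     -> 12
NEG     -> -12
LOAD 2  -> -12 -72
MUL     -> 864
NEG     -> -864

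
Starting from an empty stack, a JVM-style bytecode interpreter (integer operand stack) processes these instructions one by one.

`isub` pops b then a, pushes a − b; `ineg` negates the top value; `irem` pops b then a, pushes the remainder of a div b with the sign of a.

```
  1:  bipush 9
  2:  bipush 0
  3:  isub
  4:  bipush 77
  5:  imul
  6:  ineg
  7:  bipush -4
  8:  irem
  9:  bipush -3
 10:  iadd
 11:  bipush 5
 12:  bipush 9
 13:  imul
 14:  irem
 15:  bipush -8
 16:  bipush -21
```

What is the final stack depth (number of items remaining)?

bipush 9   → 9
bipush 0   → 9 0
isub       → 9
bipush 77  → 9 77
imul       → 693
ineg       → -693
bipush -4  → -693 -4
irem       → -1
bipush -3  → -1 -3
iadd       → -4
bipush 5   → -4 5
bipush 9   → -4 5 9
imul       → -4 45
irem       → -4
bipush -8  → -4 -8
bipush -21 → -4 -8 -21

3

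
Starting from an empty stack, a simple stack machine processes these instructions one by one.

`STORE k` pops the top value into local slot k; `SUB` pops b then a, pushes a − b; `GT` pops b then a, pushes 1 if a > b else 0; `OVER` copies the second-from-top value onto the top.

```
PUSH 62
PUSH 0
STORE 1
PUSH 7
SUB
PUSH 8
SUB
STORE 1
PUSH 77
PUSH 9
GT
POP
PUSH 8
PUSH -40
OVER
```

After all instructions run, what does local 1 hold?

47

PUSH 62  → 62
PUSH 0   → 62 0
STORE 1  → 62
PUSH 7   → 62 7
SUB      → 55
PUSH 8   → 55 8
SUB      → 47
STORE 1  → (empty)
PUSH 77  → 77
PUSH 9   → 77 9
GT       → 1
POP      → (empty)
PUSH 8   → 8
PUSH -40 → 8 -40
OVER     → 8 -40 8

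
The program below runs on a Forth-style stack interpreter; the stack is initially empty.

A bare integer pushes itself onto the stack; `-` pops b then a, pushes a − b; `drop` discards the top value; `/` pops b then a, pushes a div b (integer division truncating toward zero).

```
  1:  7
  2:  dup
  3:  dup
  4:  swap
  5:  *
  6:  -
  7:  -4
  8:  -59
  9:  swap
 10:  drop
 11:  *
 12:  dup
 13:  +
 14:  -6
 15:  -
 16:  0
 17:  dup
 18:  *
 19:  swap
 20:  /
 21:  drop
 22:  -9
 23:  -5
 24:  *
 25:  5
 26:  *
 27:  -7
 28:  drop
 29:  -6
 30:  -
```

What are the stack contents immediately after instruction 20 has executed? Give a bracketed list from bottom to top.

7    → [7]
dup  → [7, 7]
dup  → [7, 7, 7]
swap → [7, 7, 7]
*    → [7, 49]
-    → [-42]
-4   → [-42, -4]
-59  → [-42, -4, -59]
swap → [-42, -59, -4]
drop → [-42, -59]
*    → [2478]
dup  → [2478, 2478]
+    → [4956]
-6   → [4956, -6]
-    → [4962]
0    → [4962, 0]
dup  → [4962, 0, 0]
*    → [4962, 0]
swap → [0, 4962]
/    → [0]

[0]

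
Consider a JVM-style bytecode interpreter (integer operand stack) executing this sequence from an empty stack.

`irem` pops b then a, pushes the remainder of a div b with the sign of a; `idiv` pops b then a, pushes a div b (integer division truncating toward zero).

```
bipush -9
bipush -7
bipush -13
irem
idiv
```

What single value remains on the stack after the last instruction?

bipush -9  → -9
bipush -7  → -9 -7
bipush -13 → -9 -7 -13
irem       → -9 -7
idiv       → 1

1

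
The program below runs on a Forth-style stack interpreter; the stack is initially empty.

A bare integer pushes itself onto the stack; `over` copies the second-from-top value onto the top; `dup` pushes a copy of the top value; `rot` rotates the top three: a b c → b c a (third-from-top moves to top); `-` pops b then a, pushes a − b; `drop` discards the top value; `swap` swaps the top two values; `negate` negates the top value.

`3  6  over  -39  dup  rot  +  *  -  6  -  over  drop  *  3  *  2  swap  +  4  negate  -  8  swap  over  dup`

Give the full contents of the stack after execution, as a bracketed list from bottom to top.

[8, -12630, 8, 8]

3       3
6       3 6
over    3 6 3
-39     3 6 3 -39
dup     3 6 3 -39 -39
rot     3 6 -39 -39 3
+       3 6 -39 -36
*       3 6 1404
-       3 -1398
6       3 -1398 6
-       3 -1404
over    3 -1404 3
drop    3 -1404
*       -4212
3       -4212 3
*       -12636
2       -12636 2
swap    2 -12636
+       -12634
4       -12634 4
negate  -12634 -4
-       -12630
8       -12630 8
swap    8 -12630
over    8 -12630 8
dup     8 -12630 8 8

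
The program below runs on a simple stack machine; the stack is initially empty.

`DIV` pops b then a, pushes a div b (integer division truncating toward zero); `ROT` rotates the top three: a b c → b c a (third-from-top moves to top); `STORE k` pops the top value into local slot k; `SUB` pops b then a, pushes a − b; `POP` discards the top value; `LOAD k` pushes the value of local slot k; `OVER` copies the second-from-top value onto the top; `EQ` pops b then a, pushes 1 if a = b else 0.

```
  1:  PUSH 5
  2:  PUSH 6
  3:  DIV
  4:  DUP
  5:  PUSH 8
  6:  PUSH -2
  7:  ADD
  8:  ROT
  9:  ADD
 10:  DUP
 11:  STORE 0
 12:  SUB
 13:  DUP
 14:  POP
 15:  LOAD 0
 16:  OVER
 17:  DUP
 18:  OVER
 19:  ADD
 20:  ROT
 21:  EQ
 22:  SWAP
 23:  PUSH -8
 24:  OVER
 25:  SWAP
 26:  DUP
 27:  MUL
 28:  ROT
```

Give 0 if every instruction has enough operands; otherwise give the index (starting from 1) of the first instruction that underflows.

PUSH 5  → [5]
PUSH 6  → [5, 6]
DIV     → [0]
DUP     → [0, 0]
PUSH 8  → [0, 0, 8]
PUSH -2 → [0, 0, 8, -2]
ADD     → [0, 0, 6]
ROT     → [0, 6, 0]
ADD     → [0, 6]
DUP     → [0, 6, 6]
STORE 0 → [0, 6]
SUB     → [-6]
DUP     → [-6, -6]
POP     → [-6]
LOAD 0  → [-6, 6]
OVER    → [-6, 6, -6]
DUP     → [-6, 6, -6, -6]
OVER    → [-6, 6, -6, -6, -6]
ADD     → [-6, 6, -6, -12]
ROT     → [-6, -6, -12, 6]
EQ      → [-6, -6, 0]
SWAP    → [-6, 0, -6]
PUSH -8 → [-6, 0, -6, -8]
OVER    → [-6, 0, -6, -8, -6]
SWAP    → [-6, 0, -6, -6, -8]
DUP     → [-6, 0, -6, -6, -8, -8]
MUL     → [-6, 0, -6, -6, 64]
ROT     → [-6, 0, -6, 64, -6]

0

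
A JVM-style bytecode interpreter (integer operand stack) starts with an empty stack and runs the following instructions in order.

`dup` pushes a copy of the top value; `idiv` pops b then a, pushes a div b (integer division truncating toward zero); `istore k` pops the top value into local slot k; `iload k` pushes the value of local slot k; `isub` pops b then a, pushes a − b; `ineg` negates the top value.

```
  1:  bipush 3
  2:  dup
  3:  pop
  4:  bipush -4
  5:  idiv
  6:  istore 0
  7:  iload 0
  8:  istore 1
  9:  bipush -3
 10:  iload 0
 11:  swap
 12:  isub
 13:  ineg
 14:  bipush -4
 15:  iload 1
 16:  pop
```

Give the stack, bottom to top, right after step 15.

[-3, -4, 0]

bipush 3  -> [3]
dup       -> [3, 3]
pop       -> [3]
bipush -4 -> [3, -4]
idiv      -> [0]
istore 0  -> []
iload 0   -> [0]
istore 1  -> []
bipush -3 -> [-3]
iload 0   -> [-3, 0]
swap      -> [0, -3]
isub      -> [3]
ineg      -> [-3]
bipush -4 -> [-3, -4]
iload 1   -> [-3, -4, 0]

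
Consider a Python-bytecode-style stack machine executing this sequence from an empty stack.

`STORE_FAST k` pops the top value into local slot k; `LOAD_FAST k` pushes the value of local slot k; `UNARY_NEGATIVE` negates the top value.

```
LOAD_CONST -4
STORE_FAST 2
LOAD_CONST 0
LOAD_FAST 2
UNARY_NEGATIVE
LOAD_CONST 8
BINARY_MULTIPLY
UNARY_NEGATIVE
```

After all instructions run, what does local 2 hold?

LOAD_CONST -4   -> [-4]
STORE_FAST 2    -> []
LOAD_CONST 0    -> [0]
LOAD_FAST 2     -> [0, -4]
UNARY_NEGATIVE  -> [0, 4]
LOAD_CONST 8    -> [0, 4, 8]
BINARY_MULTIPLY -> [0, 32]
UNARY_NEGATIVE  -> [0, -32]

-4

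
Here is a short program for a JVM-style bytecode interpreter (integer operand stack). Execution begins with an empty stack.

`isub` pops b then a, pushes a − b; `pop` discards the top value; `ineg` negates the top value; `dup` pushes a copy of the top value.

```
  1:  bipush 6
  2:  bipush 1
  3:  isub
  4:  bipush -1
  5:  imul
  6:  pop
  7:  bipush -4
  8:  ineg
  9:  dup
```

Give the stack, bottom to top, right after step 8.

[4]

bipush 6  -> 6
bipush 1  -> 6 1
isub      -> 5
bipush -1 -> 5 -1
imul      -> -5
pop       -> (empty)
bipush -4 -> -4
ineg      -> 4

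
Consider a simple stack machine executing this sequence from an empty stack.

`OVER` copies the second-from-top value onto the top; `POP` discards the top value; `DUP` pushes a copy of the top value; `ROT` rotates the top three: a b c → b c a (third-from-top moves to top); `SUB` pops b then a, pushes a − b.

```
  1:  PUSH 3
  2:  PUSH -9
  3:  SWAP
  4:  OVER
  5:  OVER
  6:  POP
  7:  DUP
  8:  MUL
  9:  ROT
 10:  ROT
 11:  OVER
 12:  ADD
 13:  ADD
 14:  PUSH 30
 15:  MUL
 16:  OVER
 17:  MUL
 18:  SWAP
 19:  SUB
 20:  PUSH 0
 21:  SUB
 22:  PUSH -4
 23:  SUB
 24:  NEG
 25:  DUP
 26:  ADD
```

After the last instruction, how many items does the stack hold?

1

PUSH 3  -> 3
PUSH -9 -> 3 -9
SWAP    -> -9 3
OVER    -> -9 3 -9
OVER    -> -9 3 -9 3
POP     -> -9 3 -9
DUP     -> -9 3 -9 -9
MUL     -> -9 3 81
ROT     -> 3 81 -9
ROT     -> 81 -9 3
OVER    -> 81 -9 3 -9
ADD     -> 81 -9 -6
ADD     -> 81 -15
PUSH 30 -> 81 -15 30
MUL     -> 81 -450
OVER    -> 81 -450 81
MUL     -> 81 -36450
SWAP    -> -36450 81
SUB     -> -36531
PUSH 0  -> -36531 0
SUB     -> -36531
PUSH -4 -> -36531 -4
SUB     -> -36527
NEG     -> 36527
DUP     -> 36527 36527
ADD     -> 73054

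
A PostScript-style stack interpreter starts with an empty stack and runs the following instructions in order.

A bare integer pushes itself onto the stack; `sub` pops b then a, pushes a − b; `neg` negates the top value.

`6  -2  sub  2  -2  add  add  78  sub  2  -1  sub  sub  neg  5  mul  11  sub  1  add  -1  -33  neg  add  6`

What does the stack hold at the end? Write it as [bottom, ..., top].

6   → [6]
-2  → [6, -2]
sub → [8]
2   → [8, 2]
-2  → [8, 2, -2]
add → [8, 0]
add → [8]
78  → [8, 78]
sub → [-70]
2   → [-70, 2]
-1  → [-70, 2, -1]
sub → [-70, 3]
sub → [-73]
neg → [73]
5   → [73, 5]
mul → [365]
11  → [365, 11]
sub → [354]
1   → [354, 1]
add → [355]
-1  → [355, -1]
-33 → [355, -1, -33]
neg → [355, -1, 33]
add → [355, 32]
6   → [355, 32, 6]

[355, 32, 6]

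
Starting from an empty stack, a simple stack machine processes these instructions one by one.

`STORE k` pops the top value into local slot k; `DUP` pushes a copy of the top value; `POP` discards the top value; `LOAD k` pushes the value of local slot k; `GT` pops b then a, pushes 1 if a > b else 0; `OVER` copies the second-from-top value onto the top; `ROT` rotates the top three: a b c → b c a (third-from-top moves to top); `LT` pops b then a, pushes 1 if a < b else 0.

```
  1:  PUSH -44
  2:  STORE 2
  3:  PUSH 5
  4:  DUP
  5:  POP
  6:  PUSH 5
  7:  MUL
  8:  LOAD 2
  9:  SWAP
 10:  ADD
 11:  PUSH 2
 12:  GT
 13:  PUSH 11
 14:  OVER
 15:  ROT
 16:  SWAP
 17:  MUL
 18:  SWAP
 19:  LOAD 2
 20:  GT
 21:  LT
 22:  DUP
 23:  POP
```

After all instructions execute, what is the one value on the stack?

1

PUSH -44  -44
STORE 2   (empty)
PUSH 5    5
DUP       5 5
POP       5
PUSH 5    5 5
MUL       25
LOAD 2    25 -44
SWAP      -44 25
ADD       -19
PUSH 2    -19 2
GT        0
PUSH 11   0 11
OVER      0 11 0
ROT       11 0 0
SWAP      11 0 0
MUL       11 0
SWAP      0 11
LOAD 2    0 11 -44
GT        0 1
LT        1
DUP       1 1
POP       1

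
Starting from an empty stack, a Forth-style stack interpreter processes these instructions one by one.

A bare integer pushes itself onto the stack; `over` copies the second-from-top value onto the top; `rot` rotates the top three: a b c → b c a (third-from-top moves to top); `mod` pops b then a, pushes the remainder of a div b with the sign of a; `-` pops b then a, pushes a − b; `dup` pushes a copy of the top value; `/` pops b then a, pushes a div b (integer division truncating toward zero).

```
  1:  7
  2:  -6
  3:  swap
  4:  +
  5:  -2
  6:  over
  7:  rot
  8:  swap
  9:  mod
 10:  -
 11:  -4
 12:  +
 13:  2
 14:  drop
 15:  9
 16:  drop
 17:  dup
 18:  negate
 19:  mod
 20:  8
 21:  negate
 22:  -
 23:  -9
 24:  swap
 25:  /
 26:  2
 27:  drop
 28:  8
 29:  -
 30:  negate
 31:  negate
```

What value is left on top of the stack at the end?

-9

7      : 7
-6     : 7 -6
swap   : -6 7
+      : 1
-2     : 1 -2
over   : 1 -2 1
rot    : -2 1 1
swap   : -2 1 1
mod    : -2 0
-      : -2
-4     : -2 -4
+      : -6
2      : -6 2
drop   : -6
9      : -6 9
drop   : -6
dup    : -6 -6
negate : -6 6
mod    : 0
8      : 0 8
negate : 0 -8
-      : 8
-9     : 8 -9
swap   : -9 8
/      : -1
2      : -1 2
drop   : -1
8      : -1 8
-      : -9
negate : 9
negate : -9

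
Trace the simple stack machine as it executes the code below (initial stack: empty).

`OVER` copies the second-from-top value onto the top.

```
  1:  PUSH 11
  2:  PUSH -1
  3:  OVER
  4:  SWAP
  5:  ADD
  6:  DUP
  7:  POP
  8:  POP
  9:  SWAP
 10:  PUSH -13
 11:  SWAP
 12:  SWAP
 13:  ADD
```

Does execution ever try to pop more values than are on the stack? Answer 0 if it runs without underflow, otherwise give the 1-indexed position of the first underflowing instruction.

9

PUSH 11 → 11
PUSH -1 → 11 -1
OVER    → 11 -1 11
SWAP    → 11 11 -1
ADD     → 11 10
DUP     → 11 10 10
POP     → 11 10
POP     → 11
SWAP  — needs 2 operands, stack has 1 → underflow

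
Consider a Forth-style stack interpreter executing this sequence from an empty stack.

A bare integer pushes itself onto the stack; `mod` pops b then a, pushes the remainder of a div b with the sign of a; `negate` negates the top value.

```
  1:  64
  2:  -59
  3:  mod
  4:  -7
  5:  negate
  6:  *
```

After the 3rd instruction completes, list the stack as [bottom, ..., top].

[5]

64  -> 64
-59 -> 64 -59
mod -> 5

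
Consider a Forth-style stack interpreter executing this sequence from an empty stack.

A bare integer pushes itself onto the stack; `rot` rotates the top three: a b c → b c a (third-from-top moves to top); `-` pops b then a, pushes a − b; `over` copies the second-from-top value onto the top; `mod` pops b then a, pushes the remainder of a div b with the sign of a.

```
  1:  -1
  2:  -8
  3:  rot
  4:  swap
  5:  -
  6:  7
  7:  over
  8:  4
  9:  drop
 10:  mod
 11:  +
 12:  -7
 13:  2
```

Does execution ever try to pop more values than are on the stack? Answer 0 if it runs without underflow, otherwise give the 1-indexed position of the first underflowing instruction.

-1 → [-1]
-8 → [-1, -8]
rot  — needs 3 operands, stack has 2 → underflow

3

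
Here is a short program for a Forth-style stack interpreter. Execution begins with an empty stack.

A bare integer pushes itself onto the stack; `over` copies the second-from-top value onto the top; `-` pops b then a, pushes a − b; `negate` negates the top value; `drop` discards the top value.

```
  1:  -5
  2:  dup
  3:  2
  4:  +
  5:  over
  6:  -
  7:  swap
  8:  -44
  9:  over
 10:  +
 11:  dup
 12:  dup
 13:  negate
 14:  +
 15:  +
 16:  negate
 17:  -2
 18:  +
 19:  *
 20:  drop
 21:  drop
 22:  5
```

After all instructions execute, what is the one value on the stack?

-5     -> -5
dup    -> -5 -5
2      -> -5 -5 2
+      -> -5 -3
over   -> -5 -3 -5
-      -> -5 2
swap   -> 2 -5
-44    -> 2 -5 -44
over   -> 2 -5 -44 -5
+      -> 2 -5 -49
dup    -> 2 -5 -49 -49
dup    -> 2 -5 -49 -49 -49
negate -> 2 -5 -49 -49 49
+      -> 2 -5 -49 0
+      -> 2 -5 -49
negate -> 2 -5 49
-2     -> 2 -5 49 -2
+      -> 2 -5 47
*      -> 2 -235
drop   -> 2
drop   -> (empty)
5      -> 5

5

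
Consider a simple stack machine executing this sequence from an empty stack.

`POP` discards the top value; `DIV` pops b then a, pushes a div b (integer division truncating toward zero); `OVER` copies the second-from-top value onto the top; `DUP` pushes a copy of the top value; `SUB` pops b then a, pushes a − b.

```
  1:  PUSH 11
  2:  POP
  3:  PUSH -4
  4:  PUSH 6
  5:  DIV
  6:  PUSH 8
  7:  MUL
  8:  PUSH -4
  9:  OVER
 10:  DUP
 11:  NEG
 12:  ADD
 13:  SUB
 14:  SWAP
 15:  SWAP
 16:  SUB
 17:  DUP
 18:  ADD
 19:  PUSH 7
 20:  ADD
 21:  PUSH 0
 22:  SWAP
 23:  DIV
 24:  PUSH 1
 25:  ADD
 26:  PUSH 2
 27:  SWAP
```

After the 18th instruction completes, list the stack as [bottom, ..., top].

[8]

PUSH 11 → 11
POP     → (empty)
PUSH -4 → -4
PUSH 6  → -4 6
DIV     → 0
PUSH 8  → 0 8
MUL     → 0
PUSH -4 → 0 -4
OVER    → 0 -4 0
DUP     → 0 -4 0 0
NEG     → 0 -4 0 0
ADD     → 0 -4 0
SUB     → 0 -4
SWAP    → -4 0
SWAP    → 0 -4
SUB     → 4
DUP     → 4 4
ADD     → 8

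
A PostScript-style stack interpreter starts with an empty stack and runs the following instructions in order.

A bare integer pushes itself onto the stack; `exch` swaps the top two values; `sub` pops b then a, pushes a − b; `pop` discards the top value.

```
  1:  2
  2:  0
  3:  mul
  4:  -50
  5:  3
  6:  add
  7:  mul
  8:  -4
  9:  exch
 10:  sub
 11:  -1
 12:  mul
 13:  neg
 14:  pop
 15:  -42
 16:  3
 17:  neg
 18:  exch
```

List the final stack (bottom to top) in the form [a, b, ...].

2     [2]
0     [2, 0]
mul   [0]
-50   [0, -50]
3     [0, -50, 3]
add   [0, -47]
mul   [0]
-4    [0, -4]
exch  [-4, 0]
sub   [-4]
-1    [-4, -1]
mul   [4]
neg   [-4]
pop   []
-42   [-42]
3     [-42, 3]
neg   [-42, -3]
exch  [-3, -42]

[-3, -42]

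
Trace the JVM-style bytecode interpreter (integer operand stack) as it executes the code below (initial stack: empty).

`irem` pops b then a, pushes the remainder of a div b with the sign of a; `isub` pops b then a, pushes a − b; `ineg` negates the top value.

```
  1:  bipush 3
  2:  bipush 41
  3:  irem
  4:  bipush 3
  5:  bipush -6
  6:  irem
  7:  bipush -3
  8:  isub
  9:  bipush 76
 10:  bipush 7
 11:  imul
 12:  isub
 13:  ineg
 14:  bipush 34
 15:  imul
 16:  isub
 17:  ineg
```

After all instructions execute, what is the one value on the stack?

bipush 3   [3]
bipush 41  [3, 41]
irem       [3]
bipush 3   [3, 3]
bipush -6  [3, 3, -6]
irem       [3, 3]
bipush -3  [3, 3, -3]
isub       [3, 6]
bipush 76  [3, 6, 76]
bipush 7   [3, 6, 76, 7]
imul       [3, 6, 532]
isub       [3, -526]
ineg       [3, 526]
bipush 34  [3, 526, 34]
imul       [3, 17884]
isub       [-17881]
ineg       [17881]

17881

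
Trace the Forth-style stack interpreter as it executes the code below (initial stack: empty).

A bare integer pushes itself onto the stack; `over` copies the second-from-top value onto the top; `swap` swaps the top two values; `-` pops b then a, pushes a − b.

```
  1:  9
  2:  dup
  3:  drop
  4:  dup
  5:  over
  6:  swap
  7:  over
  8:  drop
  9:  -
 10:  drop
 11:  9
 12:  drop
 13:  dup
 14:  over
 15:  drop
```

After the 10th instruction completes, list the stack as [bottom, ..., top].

[9]

9     9
dup   9 9
drop  9
dup   9 9
over  9 9 9
swap  9 9 9
over  9 9 9 9
drop  9 9 9
-     9 0
drop  9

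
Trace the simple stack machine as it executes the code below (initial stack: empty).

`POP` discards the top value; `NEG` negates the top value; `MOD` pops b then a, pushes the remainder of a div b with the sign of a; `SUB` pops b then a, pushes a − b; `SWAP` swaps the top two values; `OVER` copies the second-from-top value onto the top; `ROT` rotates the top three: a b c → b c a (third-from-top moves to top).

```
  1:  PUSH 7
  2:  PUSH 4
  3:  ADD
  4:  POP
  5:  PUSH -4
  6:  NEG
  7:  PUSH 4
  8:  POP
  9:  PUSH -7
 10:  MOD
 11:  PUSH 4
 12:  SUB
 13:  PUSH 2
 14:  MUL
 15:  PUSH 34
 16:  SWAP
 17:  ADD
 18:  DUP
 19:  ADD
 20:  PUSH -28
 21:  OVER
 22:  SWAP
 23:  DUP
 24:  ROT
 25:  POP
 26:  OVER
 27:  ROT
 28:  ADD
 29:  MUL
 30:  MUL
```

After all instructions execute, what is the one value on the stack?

PUSH 7   → 7
PUSH 4   → 7 4
ADD      → 11
POP      → (empty)
PUSH -4  → -4
NEG      → 4
PUSH 4   → 4 4
POP      → 4
PUSH -7  → 4 -7
MOD      → 4
PUSH 4   → 4 4
SUB      → 0
PUSH 2   → 0 2
MUL      → 0
PUSH 34  → 0 34
SWAP     → 34 0
ADD      → 34
DUP      → 34 34
ADD      → 68
PUSH -28 → 68 -28
OVER     → 68 -28 68
SWAP     → 68 68 -28
DUP      → 68 68 -28 -28
ROT      → 68 -28 -28 68
POP      → 68 -28 -28
OVER     → 68 -28 -28 -28
ROT      → 68 -28 -28 -28
ADD      → 68 -28 -56
MUL      → 68 1568
MUL      → 106624

106624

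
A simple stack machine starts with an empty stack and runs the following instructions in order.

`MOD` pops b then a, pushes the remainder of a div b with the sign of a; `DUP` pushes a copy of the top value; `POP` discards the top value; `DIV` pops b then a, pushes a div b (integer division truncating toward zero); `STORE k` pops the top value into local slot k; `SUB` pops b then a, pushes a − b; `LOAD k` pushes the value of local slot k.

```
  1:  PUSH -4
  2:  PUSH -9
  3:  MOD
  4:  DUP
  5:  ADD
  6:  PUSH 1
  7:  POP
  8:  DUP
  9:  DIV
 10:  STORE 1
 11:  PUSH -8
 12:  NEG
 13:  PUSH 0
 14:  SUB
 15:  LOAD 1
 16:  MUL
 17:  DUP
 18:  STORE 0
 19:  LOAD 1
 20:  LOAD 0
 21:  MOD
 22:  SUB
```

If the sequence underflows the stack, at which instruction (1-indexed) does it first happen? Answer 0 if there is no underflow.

PUSH -4  [-4]
PUSH -9  [-4, -9]
MOD      [-4]
DUP      [-4, -4]
ADD      [-8]
PUSH 1   [-8, 1]
POP      [-8]
DUP      [-8, -8]
DIV      [1]
STORE 1  []
PUSH -8  [-8]
NEG      [8]
PUSH 0   [8, 0]
SUB      [8]
LOAD 1   [8, 1]
MUL      [8]
DUP      [8, 8]
STORE 0  [8]
LOAD 1   [8, 1]
LOAD 0   [8, 1, 8]
MOD      [8, 1]
SUB      [7]

0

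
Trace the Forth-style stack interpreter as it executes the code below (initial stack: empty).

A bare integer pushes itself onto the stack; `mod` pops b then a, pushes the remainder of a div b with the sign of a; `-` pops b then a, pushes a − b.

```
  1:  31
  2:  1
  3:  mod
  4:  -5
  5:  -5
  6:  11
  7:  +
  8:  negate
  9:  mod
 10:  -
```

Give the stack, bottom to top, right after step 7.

31  → [31]
1   → [31, 1]
mod → [0]
-5  → [0, -5]
-5  → [0, -5, -5]
11  → [0, -5, -5, 11]
+   → [0, -5, 6]

[0, -5, 6]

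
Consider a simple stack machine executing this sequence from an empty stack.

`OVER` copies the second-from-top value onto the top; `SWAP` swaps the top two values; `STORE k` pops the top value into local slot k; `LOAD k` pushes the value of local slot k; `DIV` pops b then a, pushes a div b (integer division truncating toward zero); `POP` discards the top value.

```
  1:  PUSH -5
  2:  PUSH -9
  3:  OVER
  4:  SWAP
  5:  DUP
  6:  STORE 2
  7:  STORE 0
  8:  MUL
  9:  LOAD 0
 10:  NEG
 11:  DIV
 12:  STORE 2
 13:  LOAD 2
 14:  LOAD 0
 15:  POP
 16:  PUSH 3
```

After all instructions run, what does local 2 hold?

PUSH -5 : [-5]
PUSH -9 : [-5, -9]
OVER    : [-5, -9, -5]
SWAP    : [-5, -5, -9]
DUP     : [-5, -5, -9, -9]
STORE 2 : [-5, -5, -9]
STORE 0 : [-5, -5]
MUL     : [25]
LOAD 0  : [25, -9]
NEG     : [25, 9]
DIV     : [2]
STORE 2 : []
LOAD 2  : [2]
LOAD 0  : [2, -9]
POP     : [2]
PUSH 3  : [2, 3]

2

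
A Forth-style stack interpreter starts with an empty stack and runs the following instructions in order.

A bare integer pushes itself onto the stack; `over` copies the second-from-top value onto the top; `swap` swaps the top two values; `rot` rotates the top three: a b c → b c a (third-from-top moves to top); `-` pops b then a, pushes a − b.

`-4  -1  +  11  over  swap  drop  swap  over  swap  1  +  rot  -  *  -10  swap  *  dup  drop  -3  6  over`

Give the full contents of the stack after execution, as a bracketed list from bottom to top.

-4    -4
-1    -4 -1
+     -5
11    -5 11
over  -5 11 -5
swap  -5 -5 11
drop  -5 -5
swap  -5 -5
over  -5 -5 -5
swap  -5 -5 -5
1     -5 -5 -5 1
+     -5 -5 -4
rot   -5 -4 -5
-     -5 1
*     -5
-10   -5 -10
swap  -10 -5
*     50
dup   50 50
drop  50
-3    50 -3
6     50 -3 6
over  50 -3 6 -3

[50, -3, 6, -3]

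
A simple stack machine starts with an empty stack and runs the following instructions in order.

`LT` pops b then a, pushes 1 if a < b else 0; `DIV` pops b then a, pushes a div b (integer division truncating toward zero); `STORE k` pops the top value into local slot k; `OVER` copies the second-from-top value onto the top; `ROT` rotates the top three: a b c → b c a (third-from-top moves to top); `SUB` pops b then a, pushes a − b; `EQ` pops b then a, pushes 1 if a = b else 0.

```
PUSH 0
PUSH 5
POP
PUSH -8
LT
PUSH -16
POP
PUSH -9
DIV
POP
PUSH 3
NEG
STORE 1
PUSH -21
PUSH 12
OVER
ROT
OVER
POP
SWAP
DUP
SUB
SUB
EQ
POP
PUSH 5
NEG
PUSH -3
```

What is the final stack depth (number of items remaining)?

PUSH 0   -> 0
PUSH 5   -> 0 5
POP      -> 0
PUSH -8  -> 0 -8
LT       -> 0
PUSH -16 -> 0 -16
POP      -> 0
PUSH -9  -> 0 -9
DIV      -> 0
POP      -> (empty)
PUSH 3   -> 3
NEG      -> -3
STORE 1  -> (empty)
PUSH -21 -> -21
PUSH 12  -> -21 12
OVER     -> -21 12 -21
ROT      -> 12 -21 -21
OVER     -> 12 -21 -21 -21
POP      -> 12 -21 -21
SWAP     -> 12 -21 -21
DUP      -> 12 -21 -21 -21
SUB      -> 12 -21 0
SUB      -> 12 -21
EQ       -> 0
POP      -> (empty)
PUSH 5   -> 5
NEG      -> -5
PUSH -3  -> -5 -3

2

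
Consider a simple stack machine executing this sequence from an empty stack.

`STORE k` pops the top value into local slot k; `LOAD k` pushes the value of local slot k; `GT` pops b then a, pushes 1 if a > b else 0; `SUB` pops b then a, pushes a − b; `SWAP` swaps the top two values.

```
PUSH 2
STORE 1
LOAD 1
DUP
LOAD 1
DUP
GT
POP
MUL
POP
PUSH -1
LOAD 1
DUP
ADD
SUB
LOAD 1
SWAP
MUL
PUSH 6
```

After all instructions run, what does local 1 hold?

2

PUSH 2  → 2
STORE 1 → (empty)
LOAD 1  → 2
DUP     → 2 2
LOAD 1  → 2 2 2
DUP     → 2 2 2 2
GT      → 2 2 0
POP     → 2 2
MUL     → 4
POP     → (empty)
PUSH -1 → -1
LOAD 1  → -1 2
DUP     → -1 2 2
ADD     → -1 4
SUB     → -5
LOAD 1  → -5 2
SWAP    → 2 -5
MUL     → -10
PUSH 6  → -10 6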